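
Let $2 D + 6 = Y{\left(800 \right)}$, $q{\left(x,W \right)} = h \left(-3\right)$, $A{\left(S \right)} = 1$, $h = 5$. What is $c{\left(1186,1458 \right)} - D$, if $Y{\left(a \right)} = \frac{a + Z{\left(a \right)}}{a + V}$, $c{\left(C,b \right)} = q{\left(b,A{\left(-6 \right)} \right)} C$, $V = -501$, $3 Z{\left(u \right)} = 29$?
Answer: $- \frac{31912307}{1794} \approx -17788.0$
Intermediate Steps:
$Z{\left(u \right)} = \frac{29}{3}$ ($Z{\left(u \right)} = \frac{1}{3} \cdot 29 = \frac{29}{3}$)
$q{\left(x,W \right)} = -15$ ($q{\left(x,W \right)} = 5 \left(-3\right) = -15$)
$c{\left(C,b \right)} = - 15 C$
$Y{\left(a \right)} = \frac{\frac{29}{3} + a}{-501 + a}$ ($Y{\left(a \right)} = \frac{a + \frac{29}{3}}{a - 501} = \frac{\frac{29}{3} + a}{-501 + a}$)
$D = - \frac{2953}{1794}$ ($D = -3 + \frac{\frac{1}{-501 + 800} \left(\frac{29}{3} + 800\right)}{2} = -3 + \frac{\frac{1}{299} \cdot \frac{2429}{3}}{2} = -3 + \frac{1}{2} \cdot \frac{2429}{897} = -3 + \frac{2429}{1794} = - \frac{2953}{1794} \approx -1.646$)
$c{\left(1186,1458 \right)} - D = \left(-15\right) 1186 - - \frac{2953}{1794} = -17790 + \frac{2953}{1794} = - \frac{31912307}{1794}$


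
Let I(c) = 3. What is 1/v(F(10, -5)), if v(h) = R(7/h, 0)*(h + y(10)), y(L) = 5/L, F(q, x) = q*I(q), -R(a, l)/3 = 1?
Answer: -2/183 ≈ -0.010929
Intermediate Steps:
R(a, l) = -3 (R(a, l) = -3*1 = -3)
F(q, x) = 3*q (F(q, x) = q*3 = 3*q)
v(h) = -3/2 - 3*h (v(h) = -3*(h + 5/10) = -3*(h + 5*(1/10)) = -3*(h + 1/2) = -3*(1/2 + h) = -3/2 - 3*h)
1/v(F(10, -5)) = 1/(-3/2 - 9*10) = 1/(-3/2 - 3*30) = 1/(-3/2 - 90) = 1/(-183/2) = -2/183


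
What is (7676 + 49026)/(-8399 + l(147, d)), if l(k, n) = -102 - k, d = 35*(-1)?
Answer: -28351/4324 ≈ -6.5567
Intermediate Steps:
d = -35
(7676 + 49026)/(-8399 + l(147, d)) = (7676 + 49026)/(-8399 + (-102 - 1*147)) = 56702/(-8399 + (-102 - 147)) = 56702/(-8399 - 249) = 56702/(-8648) = 56702*(-1/8648) = -28351/4324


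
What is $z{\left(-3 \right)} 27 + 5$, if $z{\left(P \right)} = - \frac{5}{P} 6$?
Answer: $275$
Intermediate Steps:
$z{\left(P \right)} = - \frac{30}{P}$
$z{\left(-3 \right)} 27 + 5 = - \frac{30}{-3} \cdot 27 + 5 = \left(-30\right) \left(- \frac{1}{3}\right) 27 + 5 = 10 \cdot 27 + 5 = 270 + 5 = 275$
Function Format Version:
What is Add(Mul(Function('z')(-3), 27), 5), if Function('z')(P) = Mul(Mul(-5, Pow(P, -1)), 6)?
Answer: 275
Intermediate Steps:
Function('z')(P) = Mul(-30, Pow(P, -1))
Add(Mul(Function('z')(-3), 27), 5) = Add(Mul(Mul(-30, Pow(-3, -1)), 27), 5) = Add(Mul(Mul(-30, Rational(-1, 3)), 27), 5) = Add(Mul(10, 27), 5) = Add(270, 5) = 275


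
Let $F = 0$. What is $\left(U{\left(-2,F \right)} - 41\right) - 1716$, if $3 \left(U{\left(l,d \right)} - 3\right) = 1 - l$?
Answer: $-1753$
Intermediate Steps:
$U{\left(l,d \right)} = \frac{10}{3} - \frac{l}{3}$ ($U{\left(l,d \right)} = 3 + \frac{1 - l}{3} = 3 - \left(- \frac{1}{3} + \frac{l}{3}\right) = \frac{10}{3} - \frac{l}{3}$)
$\left(U{\left(-2,F \right)} - 41\right) - 1716 = \left(\left(\frac{10}{3} - - \frac{2}{3}\right) - 41\right) - 1716 = \left(\left(\frac{10}{3} + \frac{2}{3}\right) - 41\right) - 1716 = \left(4 - 41\right) - 1716 = -37 - 1716 = -1753$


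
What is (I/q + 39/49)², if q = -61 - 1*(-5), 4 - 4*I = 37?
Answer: 2187441/2458624 ≈ 0.88970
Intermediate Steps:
I = -33/4 (I = 1 - ¼*37 = 1 - 37/4 = -33/4 ≈ -8.2500)
q = -56 (q = -61 + 5 = -56)
(I/q + 39/49)² = (-33/4/(-56) + 39/49)² = (-33/4*(-1/56) + 39*(1/49))² = (33/224 + 39/49)² = (1479/1568)² = 2187441/2458624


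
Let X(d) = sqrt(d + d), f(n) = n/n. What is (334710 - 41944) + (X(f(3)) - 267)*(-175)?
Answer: 339491 - 175*sqrt(2) ≈ 3.3924e+5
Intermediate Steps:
f(n) = 1
X(d) = sqrt(2)*sqrt(d) (X(d) = sqrt(2*d) = sqrt(2)*sqrt(d))
(334710 - 41944) + (X(f(3)) - 267)*(-175) = (334710 - 41944) + (sqrt(2)*sqrt(1) - 267)*(-175) = 292766 + (sqrt(2)*1 - 267)*(-175) = 292766 + (sqrt(2) - 267)*(-175) = 292766 + (-267 + sqrt(2))*(-175) = 292766 + (46725 - 175*sqrt(2)) = 339491 - 175*sqrt(2)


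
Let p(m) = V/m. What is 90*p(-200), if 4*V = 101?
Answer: -909/80 ≈ -11.363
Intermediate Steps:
V = 101/4 (V = (¼)*101 = 101/4 ≈ 25.250)
p(m) = 101/(4*m)
90*p(-200) = 90*((101/4)/(-200)) = 90*((101/4)*(-1/200)) = 90*(-101/800) = -909/80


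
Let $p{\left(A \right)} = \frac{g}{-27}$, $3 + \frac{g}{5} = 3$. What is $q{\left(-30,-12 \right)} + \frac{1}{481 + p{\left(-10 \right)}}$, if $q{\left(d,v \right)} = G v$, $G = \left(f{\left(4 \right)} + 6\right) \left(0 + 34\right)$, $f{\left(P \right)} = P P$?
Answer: $- \frac{4317455}{481} \approx -8976.0$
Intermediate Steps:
$g = 0$ ($g = -15 + 5 \cdot 3 = -15 + 15 = 0$)
$f{\left(P \right)} = P^{2}$
$p{\left(A \right)} = 0$ ($p{\left(A \right)} = \frac{0}{-27} = 0 \left(- \frac{1}{27}\right) = 0$)
$G = 748$ ($G = \left(4^{2} + 6\right) \left(0 + 34\right) = \left(16 + 6\right) 34 = 22 \cdot 34 = 748$)
$q{\left(d,v \right)} = 748 v$
$q{\left(-30,-12 \right)} + \frac{1}{481 + p{\left(-10 \right)}} = 748 \left(-12\right) + \frac{1}{481 + 0} = -8976 + \frac{1}{481} = - \frac{4317455}{481}$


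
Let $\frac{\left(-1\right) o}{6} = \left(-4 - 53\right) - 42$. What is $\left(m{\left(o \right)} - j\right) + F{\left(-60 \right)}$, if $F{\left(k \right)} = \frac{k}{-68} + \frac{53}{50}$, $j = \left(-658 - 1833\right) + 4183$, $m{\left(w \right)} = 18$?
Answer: $- \frac{1421249}{850} \approx -1672.1$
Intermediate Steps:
$o = 594$ ($o = - 6 \left(\left(-4 - 53\right) - 42\right) = - 6 \left(-57 - 42\right) = \left(-6\right) \left(-99\right) = 594$)
$j = 1692$ ($j = \left(-658 - 1833\right) + 4183 = -2491 + 4183 = 1692$)
$F{\left(k \right)} = \frac{53}{50} - \frac{k}{68}$ ($F{\left(k \right)} = k \left(- \frac{1}{68}\right) + 53 \cdot \frac{1}{50} = - \frac{k}{68} + \frac{53}{50} = \frac{53}{50} - \frac{k}{68}$)
$\left(m{\left(o \right)} - j\right) + F{\left(-60 \right)} = \left(18 - 1692\right) + \left(\frac{53}{50} - - \frac{15}{17}\right) = \left(18 - 1692\right) + \left(\frac{53}{50} + \frac{15}{17}\right) = -1674 + \frac{1651}{850} = - \frac{1421249}{850}$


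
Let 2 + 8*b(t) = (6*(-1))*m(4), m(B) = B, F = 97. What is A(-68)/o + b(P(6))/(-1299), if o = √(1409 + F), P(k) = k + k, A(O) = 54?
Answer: 13/5196 + 9*√1506/251 ≈ 1.3940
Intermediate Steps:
P(k) = 2*k
o = √1506 (o = √(1409 + 97) = √1506 ≈ 38.807)
b(t) = -13/4 (b(t) = -¼ + ((6*(-1))*4)/8 = -¼ + (-6*4)/8 = -¼ + (⅛)*(-24) = -¼ - 3 = -13/4)
A(-68)/o + b(P(6))/(-1299) = 54/(√1506) - 13/4/(-1299) = 54*(√1506/1506) - 13/4*(-1/1299) = 9*√1506/251 + 13/5196 = 13/5196 + 9*√1506/251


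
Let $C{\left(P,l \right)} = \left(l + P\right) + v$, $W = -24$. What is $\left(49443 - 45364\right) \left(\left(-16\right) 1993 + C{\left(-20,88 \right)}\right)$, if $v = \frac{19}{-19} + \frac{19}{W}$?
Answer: $- \frac{3115226117}{24} \approx -1.298 \cdot 10^{8}$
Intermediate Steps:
$v = - \frac{43}{24}$ ($v = \frac{19}{-19} + \frac{19}{-24} = 19 \left(- \frac{1}{19}\right) + 19 \left(- \frac{1}{24}\right) = -1 - \frac{19}{24} = - \frac{43}{24} \approx -1.7917$)
$C{\left(P,l \right)} = - \frac{43}{24} + P + l$ ($C{\left(P,l \right)} = \left(l + P\right) - \frac{43}{24} = \left(P + l\right) - \frac{43}{24} = - \frac{43}{24} + P + l$)
$\left(49443 - 45364\right) \left(\left(-16\right) 1993 + C{\left(-20,88 \right)}\right) = \left(49443 - 45364\right) \left(\left(-16\right) 1993 - - \frac{1589}{24}\right) = 4079 \left(-31888 + \frac{1589}{24}\right) = 4079 \left(- \frac{763723}{24}\right) = - \frac{3115226117}{24}$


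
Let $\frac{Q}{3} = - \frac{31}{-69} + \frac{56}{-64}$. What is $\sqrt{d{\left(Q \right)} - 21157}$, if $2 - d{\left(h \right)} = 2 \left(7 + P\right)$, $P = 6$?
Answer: $i \sqrt{21181} \approx 145.54 i$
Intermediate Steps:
$Q = - \frac{235}{184}$ ($Q = 3 \left(- \frac{31}{-69} + \frac{56}{-64}\right) = 3 \left(\left(-31\right) \left(- \frac{1}{69}\right) + 56 \left(- \frac{1}{64}\right)\right) = 3 \left(\frac{31}{69} - \frac{7}{8}\right) = 3 \left(- \frac{235}{552}\right) = - \frac{235}{184} \approx -1.2772$)
$d{\left(h \right)} = -24$ ($d{\left(h \right)} = 2 - 2 \left(7 + 6\right) = 2 - 2 \cdot 13 = 2 - 26 = -24$)
$\sqrt{d{\left(Q \right)} - 21157} = \sqrt{-24 - 21157} = \sqrt{-21181} = i \sqrt{21181}$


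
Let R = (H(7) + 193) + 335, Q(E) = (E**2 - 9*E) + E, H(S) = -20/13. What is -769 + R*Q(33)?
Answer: 5636303/13 ≈ 4.3356e+5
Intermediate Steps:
H(S) = -20/13 (H(S) = -20*1/13 = -20/13)
Q(E) = E**2 - 8*E
R = 6844/13 (R = (-20/13 + 193) + 335 = 2489/13 + 335 = 6844/13 ≈ 526.46)
-769 + R*Q(33) = -769 + 6844*(33*(-8 + 33))/13 = -769 + 6844*(33*25)/13 = -769 + (6844/13)*825 = -769 + 5646300/13 = 5636303/13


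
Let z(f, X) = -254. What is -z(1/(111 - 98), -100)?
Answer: 254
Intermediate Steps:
-z(1/(111 - 98), -100) = -1*(-254) = 254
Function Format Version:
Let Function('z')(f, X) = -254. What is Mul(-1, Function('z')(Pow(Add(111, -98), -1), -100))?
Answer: 254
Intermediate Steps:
Mul(-1, Function('z')(Pow(Add(111, -98), -1), -100)) = Mul(-1, -254) = 254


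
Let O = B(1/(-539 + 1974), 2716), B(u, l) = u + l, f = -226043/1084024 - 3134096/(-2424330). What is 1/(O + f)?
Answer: 224344186920/609562212246191 ≈ 0.00036804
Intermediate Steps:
f = 1424716228057/1314015951960 (f = -226043*1/1084024 - 3134096*(-1/2424330) = -226043/1084024 + 1567048/1212165 = 1424716228057/1314015951960 ≈ 1.0842)
B(u, l) = l + u
O = 3897461/1435 (O = 2716 + 1/(-539 + 1974) = 2716 + 1/1435 = 3897461/1435 ≈ 2716.0)
1/(O + f) = 1/(3897461/1435 + 1424716228057/1314015951960) = 1/(609562212246191/224344186920) = 224344186920/609562212246191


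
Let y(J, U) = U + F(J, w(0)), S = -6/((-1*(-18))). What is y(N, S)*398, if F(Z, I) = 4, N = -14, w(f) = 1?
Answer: 4378/3 ≈ 1459.3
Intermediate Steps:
S = -⅓ (S = -6/18 = -6*1/18 = -⅓ ≈ -0.33333)
y(J, U) = 4 + U (y(J, U) = U + 4 = 4 + U)
y(N, S)*398 = (4 - ⅓)*398 = (11/3)*398 = 4378/3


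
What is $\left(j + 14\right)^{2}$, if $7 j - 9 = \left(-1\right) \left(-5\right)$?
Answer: $256$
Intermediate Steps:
$j = 2$ ($j = \frac{9}{7} + \frac{\left(-1\right) \left(-5\right)}{7} = \frac{9}{7} + \frac{1}{7} \cdot 5 = \frac{9}{7} + \frac{5}{7} = 2$)
$\left(j + 14\right)^{2} = \left(2 + 14\right)^{2} = 16^{2} = 256$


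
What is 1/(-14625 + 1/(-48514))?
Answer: -48514/709517251 ≈ -6.8376e-5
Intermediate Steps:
1/(-14625 + 1/(-48514)) = 1/(-14625 - 1/48514) = 1/(-709517251/48514) = -48514/709517251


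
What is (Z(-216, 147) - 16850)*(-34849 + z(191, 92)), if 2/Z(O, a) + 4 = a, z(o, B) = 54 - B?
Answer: 84061901076/143 ≈ 5.8785e+8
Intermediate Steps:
Z(O, a) = 2/(-4 + a)
(Z(-216, 147) - 16850)*(-34849 + z(191, 92)) = (2/(-4 + 147) - 16850)*(-34849 + (54 - 1*92)) = (2/143 - 16850)*(-34849 + (54 - 92)) = (2*(1/143) - 16850)*(-34849 - 38) = (2/143 - 16850)*(-34887) = -2409548/143*(-34887) = 84061901076/143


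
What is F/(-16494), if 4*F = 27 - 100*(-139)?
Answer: -13927/65976 ≈ -0.21109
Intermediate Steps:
F = 13927/4 (F = (27 - 100*(-139))/4 = (27 + 13900)/4 = (1/4)*13927 = 13927/4 ≈ 3481.8)
F/(-16494) = (13927/4)/(-16494) = (13927/4)*(-1/16494) = -13927/65976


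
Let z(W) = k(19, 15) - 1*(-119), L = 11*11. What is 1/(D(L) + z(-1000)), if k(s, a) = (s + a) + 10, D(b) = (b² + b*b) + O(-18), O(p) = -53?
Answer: 1/29392 ≈ 3.4023e-5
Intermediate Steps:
L = 121
D(b) = -53 + 2*b² (D(b) = (b² + b*b) - 53 = (b² + b²) - 53 = 2*b² - 53 = -53 + 2*b²)
k(s, a) = 10 + a + s (k(s, a) = (a + s) + 10 = 10 + a + s)
z(W) = 163 (z(W) = (10 + 15 + 19) - 1*(-119) = 44 + 119 = 163)
1/(D(L) + z(-1000)) = 1/((-53 + 2*121²) + 163) = 1/((-53 + 2*14641) + 163) = 1/((-53 + 29282) + 163) = 1/(29229 + 163) = 1/29392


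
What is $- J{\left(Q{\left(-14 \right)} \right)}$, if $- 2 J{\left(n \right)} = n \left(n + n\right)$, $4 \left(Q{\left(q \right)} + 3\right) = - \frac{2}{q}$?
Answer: $\frac{6889}{784} \approx 8.787$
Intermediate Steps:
$Q{\left(q \right)} = -3 - \frac{1}{2 q}$ ($Q{\left(q \right)} = -3 + \frac{\left(-2\right) \frac{1}{q}}{4} = -3 - \frac{1}{2 q}$)
$J{\left(n \right)} = - n^{2}$ ($J{\left(n \right)} = - \frac{n \left(n + n\right)}{2} = - \frac{n 2 n}{2} = - \frac{2 n^{2}}{2} = - n^{2}$)
$- J{\left(Q{\left(-14 \right)} \right)} = - \left(-1\right) \left(-3 - \frac{1}{2 \left(-14\right)}\right)^{2} = - \left(-1\right) \left(-3 - - \frac{1}{28}\right)^{2} = - \left(-1\right) \left(-3 + \frac{1}{28}\right)^{2} = - \left(-1\right) \left(- \frac{83}{28}\right)^{2} = - \frac{\left(-1\right) 6889}{784} = \left(-1\right) \left(- \frac{6889}{784}\right) = \frac{6889}{784}$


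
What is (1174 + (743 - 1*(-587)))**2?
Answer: 6270016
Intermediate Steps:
(1174 + (743 - 1*(-587)))**2 = (1174 + (743 + 587))**2 = (1174 + 1330)**2 = 2504**2 = 6270016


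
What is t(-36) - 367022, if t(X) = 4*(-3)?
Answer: -367034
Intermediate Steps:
t(X) = -12
t(-36) - 367022 = -12 - 367022 = -367034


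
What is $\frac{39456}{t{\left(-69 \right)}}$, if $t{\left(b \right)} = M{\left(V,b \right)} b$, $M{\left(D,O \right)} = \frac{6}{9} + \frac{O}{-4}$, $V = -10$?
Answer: $- \frac{157824}{4945} \approx -31.916$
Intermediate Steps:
$M{\left(D,O \right)} = \frac{2}{3} - \frac{O}{4}$ ($M{\left(D,O \right)} = 6 \cdot \frac{1}{9} + O \left(- \frac{1}{4}\right) = \frac{2}{3} - \frac{O}{4}$)
$t{\left(b \right)} = b \left(\frac{2}{3} - \frac{b}{4}\right)$ ($t{\left(b \right)} = \left(\frac{2}{3} - \frac{b}{4}\right) b = b \left(\frac{2}{3} - \frac{b}{4}\right)$)
$\frac{39456}{t{\left(-69 \right)}} = \frac{39456}{\frac{1}{12} \left(-69\right) \left(8 - -207\right)} = \frac{39456}{\frac{1}{12} \left(-69\right) \left(8 + 207\right)} = \frac{39456}{\frac{1}{12} \left(-69\right) 215} = \frac{39456}{- \frac{4945}{4}} = 39456 \left(- \frac{4}{4945}\right) = - \frac{157824}{4945}$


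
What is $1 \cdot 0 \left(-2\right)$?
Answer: $0$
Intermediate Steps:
$1 \cdot 0 \left(-2\right) = 0 \left(-2\right) = 0$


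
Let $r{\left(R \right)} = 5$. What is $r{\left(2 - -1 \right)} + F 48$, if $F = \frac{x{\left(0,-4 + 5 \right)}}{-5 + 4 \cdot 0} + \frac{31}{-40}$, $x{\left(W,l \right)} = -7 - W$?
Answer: $35$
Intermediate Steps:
$F = \frac{5}{8}$ ($F = \frac{-7 - 0}{-5 + 4 \cdot 0} + \frac{31}{-40} = \frac{-7 + 0}{-5 + 0} + 31 \left(- \frac{1}{40}\right) = - \frac{7}{-5} - \frac{31}{40} = \left(-7\right) \left(- \frac{1}{5}\right) - \frac{31}{40} = \frac{7}{5} - \frac{31}{40} = \frac{5}{8} \approx 0.625$)
$r{\left(2 - -1 \right)} + F 48 = 5 + \frac{5}{8} \cdot 48 = 5 + 30 = 35$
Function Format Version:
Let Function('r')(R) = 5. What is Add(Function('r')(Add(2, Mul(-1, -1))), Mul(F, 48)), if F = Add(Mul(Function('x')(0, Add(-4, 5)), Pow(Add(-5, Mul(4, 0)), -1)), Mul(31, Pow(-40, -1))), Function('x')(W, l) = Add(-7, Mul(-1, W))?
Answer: 35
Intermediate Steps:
F = Rational(5, 8) (F = Add(Mul(Add(-7, Mul(-1, 0)), Pow(Add(-5, Mul(4, 0)), -1)), Mul(31, Pow(-40, -1))) = Add(Mul(Add(-7, 0), Pow(Add(-5, 0), -1)), Mul(31, Rational(-1, 40))) = Add(Mul(-7, Pow(-5, -1)), Rational(-31, 40)) = Add(Mul(-7, Rational(-1, 5)), Rational(-31, 40)) = Add(Rational(7, 5), Rational(-31, 40)) = Rational(5, 8) ≈ 0.62500)
Add(Function('r')(Add(2, Mul(-1, -1))), Mul(F, 48)) = Add(5, Mul(Rational(5, 8), 48)) = Add(5, 30) = 35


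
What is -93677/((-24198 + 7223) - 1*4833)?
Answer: 93677/21808 ≈ 4.2955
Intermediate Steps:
-93677/((-24198 + 7223) - 1*4833) = -93677/(-16975 - 4833) = -93677/(-21808) = -93677*(-1/21808) = 93677/21808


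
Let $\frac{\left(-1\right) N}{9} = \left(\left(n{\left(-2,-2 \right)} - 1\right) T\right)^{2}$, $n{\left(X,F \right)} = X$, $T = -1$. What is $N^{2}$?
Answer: $6561$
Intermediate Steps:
$N = -81$ ($N = - 9 \left(\left(-2 - 1\right) \left(-1\right)\right)^{2} = - 9 \left(\left(-3\right) \left(-1\right)\right)^{2} = - 9 \cdot 3^{2} = \left(-9\right) 9 = -81$)
$N^{2} = \left(-81\right)^{2} = 6561$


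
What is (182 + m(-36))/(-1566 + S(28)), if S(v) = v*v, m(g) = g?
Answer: -73/391 ≈ -0.18670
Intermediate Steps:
S(v) = v²
(182 + m(-36))/(-1566 + S(28)) = (182 - 36)/(-1566 + 28²) = 146/(-1566 + 784) = 146/(-782) = 146*(-1/782) = -73/391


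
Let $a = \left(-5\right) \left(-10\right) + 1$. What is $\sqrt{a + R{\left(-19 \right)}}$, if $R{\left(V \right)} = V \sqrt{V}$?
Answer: $\sqrt{51 - 19 i \sqrt{19}} \approx 8.61 - 4.8095 i$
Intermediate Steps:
$R{\left(V \right)} = V^{\frac{3}{2}}$
$a = 51$ ($a = 50 + 1 = 51$)
$\sqrt{a + R{\left(-19 \right)}} = \sqrt{51 + \left(-19\right)^{\frac{3}{2}}} = \sqrt{51 - 19 i \sqrt{19}}$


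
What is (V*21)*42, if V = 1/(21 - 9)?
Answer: 147/2 ≈ 73.500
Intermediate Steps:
V = 1/12 ≈ 0.083333
(V*21)*42 = ((1/12)*21)*42 = (7/4)*42 = 147/2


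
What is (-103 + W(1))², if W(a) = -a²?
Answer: 10816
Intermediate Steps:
(-103 + W(1))² = (-103 - 1*1²)² = (-103 - 1*1)² = (-103 - 1)² = (-104)² = 10816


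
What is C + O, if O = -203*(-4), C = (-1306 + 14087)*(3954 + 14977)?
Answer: 241957923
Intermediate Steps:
C = 241957111 (C = 12781*18931 = 241957111)
O = 812
C + O = 241957111 + 812 = 241957923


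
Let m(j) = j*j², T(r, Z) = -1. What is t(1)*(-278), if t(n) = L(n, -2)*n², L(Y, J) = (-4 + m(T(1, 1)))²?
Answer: -6950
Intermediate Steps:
m(j) = j³
L(Y, J) = 25 (L(Y, J) = (-4 + (-1)³)² = (-4 - 1)² = (-5)² = 25)
t(n) = 25*n²
t(1)*(-278) = (25*1²)*(-278) = (25*1)*(-278) = 25*(-278) = -6950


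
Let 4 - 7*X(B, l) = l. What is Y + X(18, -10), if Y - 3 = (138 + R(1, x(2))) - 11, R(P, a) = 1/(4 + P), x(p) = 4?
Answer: 661/5 ≈ 132.20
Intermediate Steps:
X(B, l) = 4/7 - l/7
Y = 651/5 (Y = 3 + ((138 + 1/(4 + 1)) - 11) = 3 + ((138 + 1/5) - 11) = 3 + ((138 + ⅕) - 11) = 3 + (691/5 - 11) = 3 + 636/5 = 651/5 ≈ 130.20)
Y + X(18, -10) = 651/5 + (4/7 - ⅐*(-10)) = 651/5 + (4/7 + 10/7) = 651/5 + 2 = 661/5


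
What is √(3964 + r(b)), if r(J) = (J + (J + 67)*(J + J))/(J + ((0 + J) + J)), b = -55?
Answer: √35751/3 ≈ 63.026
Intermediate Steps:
r(J) = (J + 2*J*(67 + J))/(3*J) (r(J) = (J + (67 + J)*(2*J))/(J + (J + J)) = (J + 2*J*(67 + J))/(J + 2*J) = (J + 2*J*(67 + J))/((3*J)) = (J + 2*J*(67 + J))*(1/(3*J)) = (J + 2*J*(67 + J))/(3*J))
√(3964 + r(b)) = √(3964 + (45 + (⅔)*(-55))) = √(3964 + (45 - 110/3)) = √(3964 + 25/3) = √(11917/3) = √35751/3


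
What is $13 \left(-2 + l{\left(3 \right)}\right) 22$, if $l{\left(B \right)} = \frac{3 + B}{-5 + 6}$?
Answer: $1144$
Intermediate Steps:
$l{\left(B \right)} = 3 + B$ ($l{\left(B \right)} = \frac{3 + B}{1} = \left(3 + B\right) 1 = 3 + B$)
$13 \left(-2 + l{\left(3 \right)}\right) 22 = 13 \left(-2 + \left(3 + 3\right)\right) 22 = 13 \left(-2 + 6\right) 22 = 13 \cdot 4 \cdot 22 = 52 \cdot 22 = 1144$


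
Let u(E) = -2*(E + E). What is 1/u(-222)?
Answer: 1/888 ≈ 0.0011261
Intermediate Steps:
u(E) = -4*E
1/u(-222) = 1/(-4*(-222)) = 1/888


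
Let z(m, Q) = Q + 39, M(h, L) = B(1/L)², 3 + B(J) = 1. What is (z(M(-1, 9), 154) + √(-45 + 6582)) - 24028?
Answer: -23835 + √6537 ≈ -23754.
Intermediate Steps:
B(J) = -2 (B(J) = -3 + 1 = -2)
M(h, L) = 4 (M(h, L) = (-2)² = 4)
z(m, Q) = 39 + Q
(z(M(-1, 9), 154) + √(-45 + 6582)) - 24028 = ((39 + 154) + √(-45 + 6582)) - 24028 = (193 + √6537) - 24028 = -23835 + √6537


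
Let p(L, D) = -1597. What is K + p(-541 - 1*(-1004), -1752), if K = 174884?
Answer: 173287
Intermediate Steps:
K + p(-541 - 1*(-1004), -1752) = 174884 - 1597 = 173287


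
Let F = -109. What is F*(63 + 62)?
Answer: -13625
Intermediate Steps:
F*(63 + 62) = -109*(63 + 62) = -109*125 = -13625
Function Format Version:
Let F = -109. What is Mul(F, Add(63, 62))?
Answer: -13625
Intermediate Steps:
Mul(F, Add(63, 62)) = Mul(-109, Add(63, 62)) = Mul(-109, 125) = -13625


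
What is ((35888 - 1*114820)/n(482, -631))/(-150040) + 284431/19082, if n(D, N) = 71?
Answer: 27067001022/1814977615 ≈ 14.913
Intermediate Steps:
((35888 - 1*114820)/n(482, -631))/(-150040) + 284431/19082 = ((35888 - 1*114820)/71)/(-150040) + 284431/19082 = ((35888 - 114820)*(1/71))*(-1/150040) + 284431*(1/19082) = -78932*1/71*(-1/150040) + 40633/2726 = -78932/71*(-1/150040) + 40633/2726 = 19733/2663210 + 40633/2726 = 27067001022/1814977615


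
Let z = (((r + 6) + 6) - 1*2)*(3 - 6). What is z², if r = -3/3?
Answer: 729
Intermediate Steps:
r = -1 (r = -3*⅓ = -1)
z = -27 (z = (((-1 + 6) + 6) - 1*2)*(3 - 6) = ((5 + 6) - 2)*(-3) = (11 - 2)*(-3) = 9*(-3) = -27)
z² = (-27)² = 729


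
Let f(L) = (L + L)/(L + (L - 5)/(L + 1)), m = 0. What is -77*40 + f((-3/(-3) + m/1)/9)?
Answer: -594450/193 ≈ -3080.1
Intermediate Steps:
f(L) = 2*L/(L + (-5 + L)/(1 + L)) (f(L) = (2*L)/(L + (-5 + L)/(1 + L)) = 2*L/(L + (-5 + L)/(1 + L)))
-77*40 + f((-3/(-3) + m/1)/9) = -77*40 + 2*((-3/(-3) + 0/1)/9)*(1 + (-3/(-3) + 0/1)/9)/(-5 + ((-3/(-3) + 0/1)/9)**2 + 2*((-3/(-3) + 0/1)/9)) = -3080 + 2*((-3*(-1/3) + 0*1)*(1/9))*(1 + (-3*(-1/3) + 0*1)*(1/9))/(-5 + ((-3*(-1/3) + 0*1)*(1/9))**2 + 2*((-3*(-1/3) + 0*1)*(1/9))) = -3080 + 2*((1 + 0)*(1/9))*(1 + (1 + 0)*(1/9))/(-5 + ((1 + 0)*(1/9))**2 + 2*((1 + 0)*(1/9))) = -3080 + 2*(1*(1/9))*(1 + 1*(1/9))/(-5 + (1*(1/9))**2 + 2*(1*(1/9))) = -3080 + 2*(1/9)*(1 + 1/9)/(-5 + (1/9)**2 + 2*(1/9)) = -3080 + 2*(1/9)*(10/9)/(-5 + 1/81 + 2/9) = -3080 + 2*(1/9)*(10/9)/(-386/81) = -3080 + 2*(1/9)*(-81/386)*(10/9) = -3080 - 10/193 = -594450/193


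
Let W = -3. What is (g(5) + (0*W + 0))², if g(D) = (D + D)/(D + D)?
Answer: 1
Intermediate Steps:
g(D) = 1 (g(D) = (2*D)/((2*D)) = (2*D)*(1/(2*D)) = 1)
(g(5) + (0*W + 0))² = (1 + (0*(-3) + 0))² = (1 + (0 + 0))² = (1 + 0)² = 1² = 1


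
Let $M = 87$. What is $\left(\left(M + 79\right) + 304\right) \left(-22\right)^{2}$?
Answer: $227480$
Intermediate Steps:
$\left(\left(M + 79\right) + 304\right) \left(-22\right)^{2} = \left(\left(87 + 79\right) + 304\right) \left(-22\right)^{2} = \left(166 + 304\right) 484 = 470 \cdot 484 = 227480$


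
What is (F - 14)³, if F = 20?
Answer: 216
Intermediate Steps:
(F - 14)³ = (20 - 14)³ = 6³ = 216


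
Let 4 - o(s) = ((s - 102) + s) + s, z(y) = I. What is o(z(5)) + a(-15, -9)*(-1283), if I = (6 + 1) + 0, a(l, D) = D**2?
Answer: -103838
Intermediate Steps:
I = 7 (I = 7 + 0 = 7)
z(y) = 7
o(s) = 106 - 3*s (o(s) = 4 - (((s - 102) + s) + s) = 4 - (((-102 + s) + s) + s) = 4 - ((-102 + 2*s) + s) = 4 - (-102 + 3*s) = 4 + (102 - 3*s) = 106 - 3*s)
o(z(5)) + a(-15, -9)*(-1283) = (106 - 3*7) + (-9)**2*(-1283) = (106 - 21) + 81*(-1283) = 85 - 103923 = -103838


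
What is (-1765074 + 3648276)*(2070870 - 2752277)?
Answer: -1283227025214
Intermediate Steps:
(-1765074 + 3648276)*(2070870 - 2752277) = 1883202*(-681407) = -1283227025214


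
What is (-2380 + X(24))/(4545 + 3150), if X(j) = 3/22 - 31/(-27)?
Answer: -1412957/4570830 ≈ -0.30912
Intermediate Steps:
X(j) = 763/594 (X(j) = 3*(1/22) - 31*(-1/27) = 3/22 + 31/27 = 763/594)
(-2380 + X(24))/(4545 + 3150) = (-2380 + 763/594)/(4545 + 3150) = -1412957/594/7695 = -1412957/594*1/7695 = -1412957/4570830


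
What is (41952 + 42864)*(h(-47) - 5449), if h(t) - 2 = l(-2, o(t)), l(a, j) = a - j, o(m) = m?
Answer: -458176032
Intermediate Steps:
h(t) = -t (h(t) = 2 + (-2 - t) = -t)
(41952 + 42864)*(h(-47) - 5449) = (41952 + 42864)*(-1*(-47) - 5449) = 84816*(47 - 5449) = 84816*(-5402) = -458176032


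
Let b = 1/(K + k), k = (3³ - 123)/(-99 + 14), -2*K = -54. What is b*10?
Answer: 850/2391 ≈ 0.35550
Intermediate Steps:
K = 27 (K = -½*(-54) = 27)
k = 96/85 (k = (27 - 123)/(-85) = -96*(-1/85) = 96/85 ≈ 1.1294)
b = 85/2391 (b = 1/(27 + 96/85) = 1/(2391/85) = 85/2391 ≈ 0.035550)
b*10 = (85/2391)*10 = 850/2391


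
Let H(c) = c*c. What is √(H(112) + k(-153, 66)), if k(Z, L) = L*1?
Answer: √12610 ≈ 112.29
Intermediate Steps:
k(Z, L) = L
H(c) = c²
√(H(112) + k(-153, 66)) = √(112² + 66) = √(12544 + 66) = √12610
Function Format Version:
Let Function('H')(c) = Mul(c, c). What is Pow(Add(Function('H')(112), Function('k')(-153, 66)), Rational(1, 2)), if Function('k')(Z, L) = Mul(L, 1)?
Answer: Pow(12610, Rational(1, 2)) ≈ 112.29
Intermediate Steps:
Function('k')(Z, L) = L
Function('H')(c) = Pow(c, 2)
Pow(Add(Function('H')(112), Function('k')(-153, 66)), Rational(1, 2)) = Pow(Add(Pow(112, 2), 66), Rational(1, 2)) = Pow(Add(12544, 66), Rational(1, 2)) = Pow(12610, Rational(1, 2))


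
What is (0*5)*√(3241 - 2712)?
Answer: 0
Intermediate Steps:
(0*5)*√(3241 - 2712) = 0*√529 = 0*23 = 0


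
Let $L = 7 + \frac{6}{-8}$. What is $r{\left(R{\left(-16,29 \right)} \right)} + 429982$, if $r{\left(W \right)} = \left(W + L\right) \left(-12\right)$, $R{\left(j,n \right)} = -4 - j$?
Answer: $429763$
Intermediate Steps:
$L = \frac{25}{4}$ ($L = 7 + 6 \left(- \frac{1}{8}\right) = 7 - \frac{3}{4} = \frac{25}{4} \approx 6.25$)
$r{\left(W \right)} = -75 - 12 W$ ($r{\left(W \right)} = \left(W + \frac{25}{4}\right) \left(-12\right) = \left(\frac{25}{4} + W\right) \left(-12\right) = -75 - 12 W$)
$r{\left(R{\left(-16,29 \right)} \right)} + 429982 = \left(-75 - 12 \left(-4 - -16\right)\right) + 429982 = \left(-75 - 12 \left(-4 + 16\right)\right) + 429982 = \left(-75 - 144\right) + 429982 = -219 + 429982 = 429763$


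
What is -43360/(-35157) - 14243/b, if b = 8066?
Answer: -150999391/283576362 ≈ -0.53248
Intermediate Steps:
-43360/(-35157) - 14243/b = -43360/(-35157) - 14243/8066 = -43360*(-1/35157) - 14243*1/8066 = 43360/35157 - 14243/8066 = -150999391/283576362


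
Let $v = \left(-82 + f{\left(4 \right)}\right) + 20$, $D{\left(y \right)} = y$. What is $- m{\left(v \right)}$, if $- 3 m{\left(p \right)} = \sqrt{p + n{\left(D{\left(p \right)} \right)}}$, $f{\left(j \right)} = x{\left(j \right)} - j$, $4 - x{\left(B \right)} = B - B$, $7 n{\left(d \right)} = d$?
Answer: $\frac{4 i \sqrt{217}}{21} \approx 2.8059 i$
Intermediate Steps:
$n{\left(d \right)} = \frac{d}{7}$
$x{\left(B \right)} = 4$ ($x{\left(B \right)} = 4 - \left(B - B\right) = 4 - 0 = 4 + 0 = 4$)
$f{\left(j \right)} = 4 - j$
$v = -62$ ($v = \left(-82 + \left(4 - 4\right)\right) + 20 = \left(-82 + 0\right) + 20 = -82 + 20 = -62$)
$m{\left(p \right)} = - \frac{2 \sqrt{14} \sqrt{p}}{21}$ ($m{\left(p \right)} = - \frac{\sqrt{p + \frac{p}{7}}}{3} = - \frac{\sqrt{\frac{8 p}{7}}}{3} = - \frac{\frac{2}{7} \sqrt{14} \sqrt{p}}{3} = - \frac{2 \sqrt{14} \sqrt{p}}{21}$)
$- m{\left(v \right)} = - \frac{\left(-2\right) \sqrt{14} \sqrt{-62}}{21} = - \frac{\left(-2\right) \sqrt{14} i \sqrt{62}}{21} = - \frac{\left(-4\right) i \sqrt{217}}{21} = \frac{4 i \sqrt{217}}{21}$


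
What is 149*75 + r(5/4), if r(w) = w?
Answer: 44705/4 ≈ 11176.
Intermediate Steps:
149*75 + r(5/4) = 149*75 + 5/4 = 11175 + 5*(¼) = 11175 + 5/4 = 44705/4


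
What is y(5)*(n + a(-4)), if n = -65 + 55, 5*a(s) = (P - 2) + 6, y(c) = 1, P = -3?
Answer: -49/5 ≈ -9.8000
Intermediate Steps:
a(s) = ⅕ (a(s) = ((-3 - 2) + 6)/5 = (-5 + 6)/5 = (⅕)*1 = ⅕)
n = -10
y(5)*(n + a(-4)) = 1*(-10 + ⅕) = 1*(-49/5) = -49/5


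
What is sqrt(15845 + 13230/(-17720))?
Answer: sqrt(12437675531)/886 ≈ 125.87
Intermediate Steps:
sqrt(15845 + 13230/(-17720)) = sqrt(15845 + 13230*(-1/17720)) = sqrt(15845 - 1323/1772) = sqrt(28076017/1772) = sqrt(12437675531)/886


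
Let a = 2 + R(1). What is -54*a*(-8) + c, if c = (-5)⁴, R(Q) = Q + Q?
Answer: 2353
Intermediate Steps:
R(Q) = 2*Q
c = 625
a = 4 (a = 2 + 2*1 = 2 + 2 = 4)
-54*a*(-8) + c = -216*(-8) + 625 = -54*(-32) + 625 = 1728 + 625 = 2353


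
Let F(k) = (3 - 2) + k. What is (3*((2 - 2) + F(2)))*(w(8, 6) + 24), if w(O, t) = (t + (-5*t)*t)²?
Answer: 272700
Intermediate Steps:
F(k) = 1 + k
w(O, t) = (t - 5*t²)²
(3*((2 - 2) + F(2)))*(w(8, 6) + 24) = (3*((2 - 2) + (1 + 2)))*(6²*(-1 + 5*6)² + 24) = (3*(0 + 3))*(36*(-1 + 30)² + 24) = (3*3)*(36*29² + 24) = 9*(36*841 + 24) = 9*(30276 + 24) = 9*30300 = 272700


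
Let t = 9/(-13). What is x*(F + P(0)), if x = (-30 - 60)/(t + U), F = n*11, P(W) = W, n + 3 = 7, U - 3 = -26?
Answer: 1170/7 ≈ 167.14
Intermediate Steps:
U = -23 (U = 3 - 26 = -23)
n = 4 (n = -3 + 7 = 4)
t = -9/13 (t = 9*(-1/13) = -9/13 ≈ -0.69231)
F = 44 (F = 4*11 = 44)
x = 585/154 (x = (-30 - 60)/(-9/13 - 23) = -90/(-308/13) = -90*(-13/308) = 585/154 ≈ 3.7987)
x*(F + P(0)) = 585*(44 + 0)/154 = (585/154)*44 = 1170/7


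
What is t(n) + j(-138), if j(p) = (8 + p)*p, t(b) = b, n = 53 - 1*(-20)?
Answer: 18013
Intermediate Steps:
n = 73 (n = 53 + 20 = 73)
j(p) = p*(8 + p)
t(n) + j(-138) = 73 - 138*(8 - 138) = 73 - 138*(-130) = 73 + 17940 = 18013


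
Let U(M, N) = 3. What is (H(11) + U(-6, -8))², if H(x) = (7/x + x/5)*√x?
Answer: 26811/275 + 936*√11/55 ≈ 153.94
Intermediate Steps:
H(x) = √x*(7/x + x/5) (H(x) = (7/x + x*(⅕))*√x = (7/x + x/5)*√x = √x*(7/x + x/5))
(H(11) + U(-6, -8))² = ((35 + 11²)/(5*√11) + 3)² = ((√11/11)*(35 + 121)/5 + 3)² = ((⅕)*(√11/11)*156 + 3)² = (156*√11/55 + 3)² = (3 + 156*√11/55)²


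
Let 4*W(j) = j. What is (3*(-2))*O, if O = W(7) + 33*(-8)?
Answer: 3147/2 ≈ 1573.5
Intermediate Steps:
W(j) = j/4
O = -1049/4 (O = (¼)*7 + 33*(-8) = 7/4 - 264 = -1049/4 ≈ -262.25)
(3*(-2))*O = (3*(-2))*(-1049/4) = -6*(-1049/4) = 3147/2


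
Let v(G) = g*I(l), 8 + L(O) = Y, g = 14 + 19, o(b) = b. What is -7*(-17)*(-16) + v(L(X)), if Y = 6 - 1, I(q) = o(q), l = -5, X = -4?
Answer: -2069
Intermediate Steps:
I(q) = q
Y = 5
g = 33
L(O) = -3 (L(O) = -8 + 5 = -3)
v(G) = -165 (v(G) = 33*(-5) = -165)
-7*(-17)*(-16) + v(L(X)) = -7*(-17)*(-16) - 165 = 119*(-16) - 165 = -1904 - 165 = -2069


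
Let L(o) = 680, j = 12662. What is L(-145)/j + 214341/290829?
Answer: 485291577/613746133 ≈ 0.79070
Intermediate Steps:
L(-145)/j + 214341/290829 = 680/12662 + 214341/290829 = 680*(1/12662) + 214341*(1/290829) = 340/6331 + 71447/96943 = 485291577/613746133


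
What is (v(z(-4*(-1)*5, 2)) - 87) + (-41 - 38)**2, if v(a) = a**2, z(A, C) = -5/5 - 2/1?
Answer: 6163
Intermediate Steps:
z(A, C) = -3 (z(A, C) = -5*1/5 - 2*1 = -1 - 2 = -3)
(v(z(-4*(-1)*5, 2)) - 87) + (-41 - 38)**2 = ((-3)**2 - 87) + (-41 - 38)**2 = (9 - 87) + (-79)**2 = -78 + 6241 = 6163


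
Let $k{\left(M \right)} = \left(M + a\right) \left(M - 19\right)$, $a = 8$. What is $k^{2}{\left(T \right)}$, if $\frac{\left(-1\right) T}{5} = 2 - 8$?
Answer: $174724$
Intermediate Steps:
$T = 30$ ($T = - 5 \left(2 - 8\right) = \left(-5\right) \left(-6\right) = 30$)
$k{\left(M \right)} = \left(-19 + M\right) \left(8 + M\right)$ ($k{\left(M \right)} = \left(M + 8\right) \left(M - 19\right) = \left(8 + M\right) \left(-19 + M\right) = \left(-19 + M\right) \left(8 + M\right)$)
$k^{2}{\left(T \right)} = \left(-152 + 30^{2} - 330\right)^{2} = \left(-152 + 900 - 330\right)^{2} = 418^{2} = 174724$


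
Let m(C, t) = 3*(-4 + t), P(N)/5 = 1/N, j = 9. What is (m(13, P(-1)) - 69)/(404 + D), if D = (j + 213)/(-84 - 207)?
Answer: -1552/6519 ≈ -0.23807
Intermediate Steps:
P(N) = 5/N
m(C, t) = -12 + 3*t
D = -74/97 (D = (9 + 213)/(-84 - 207) = 222/(-291) = 222*(-1/291) = -74/97 ≈ -0.76289)
(m(13, P(-1)) - 69)/(404 + D) = ((-12 + 3*(5/(-1))) - 69)/(404 - 74/97) = ((-12 + 3*(5*(-1))) - 69)/(39114/97) = ((-12 + 3*(-5)) - 69)*(97/39114) = ((-12 - 15) - 69)*(97/39114) = (-27 - 69)*(97/39114) = -96*97/39114 = -1552/6519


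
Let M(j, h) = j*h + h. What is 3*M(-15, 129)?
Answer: -5418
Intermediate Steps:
M(j, h) = h + h*j (M(j, h) = h*j + h = h + h*j)
3*M(-15, 129) = 3*(129*(1 - 15)) = 3*(129*(-14)) = 3*(-1806) = -5418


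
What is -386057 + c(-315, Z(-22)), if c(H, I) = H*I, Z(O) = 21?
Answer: -392672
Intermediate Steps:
-386057 + c(-315, Z(-22)) = -386057 - 315*21 = -386057 - 6615 = -392672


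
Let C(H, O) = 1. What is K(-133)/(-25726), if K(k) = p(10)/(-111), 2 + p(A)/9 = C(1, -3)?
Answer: -3/951862 ≈ -3.1517e-6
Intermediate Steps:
p(A) = -9 (p(A) = -18 + 9*1 = -18 + 9 = -9)
K(k) = 3/37 (K(k) = -9/(-111) = -9*(-1/111) = 3/37)
K(-133)/(-25726) = (3/37)/(-25726) = (3/37)*(-1/25726) = -3/951862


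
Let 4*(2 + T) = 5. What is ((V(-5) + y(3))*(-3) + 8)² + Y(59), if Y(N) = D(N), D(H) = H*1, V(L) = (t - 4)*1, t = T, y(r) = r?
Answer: 3753/16 ≈ 234.56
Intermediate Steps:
T = -¾ (T = -2 + (¼)*5 = -2 + 5/4 = -¾ ≈ -0.75000)
t = -¾ ≈ -0.75000
V(L) = -19/4 (V(L) = (-¾ - 4)*1 = -19/4*1 = -19/4)
D(H) = H
Y(N) = N
((V(-5) + y(3))*(-3) + 8)² + Y(59) = ((-19/4 + 3)*(-3) + 8)² + 59 = (-7/4*(-3) + 8)² + 59 = (21/4 + 8)² + 59 = (53/4)² + 59 = 2809/16 + 59 = 3753/16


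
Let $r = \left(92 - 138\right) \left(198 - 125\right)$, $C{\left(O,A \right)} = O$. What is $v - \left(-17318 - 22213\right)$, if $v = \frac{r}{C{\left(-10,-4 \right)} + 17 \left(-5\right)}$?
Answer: $\frac{3758803}{95} \approx 39566.0$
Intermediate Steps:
$r = -3358$ ($r = \left(-46\right) 73 = -3358$)
$v = \frac{3358}{95}$ ($v = \frac{1}{-10 + 17 \left(-5\right)} \left(-3358\right) = \frac{1}{-10 - 85} \left(-3358\right) = \frac{1}{-95} \left(-3358\right) = \left(- \frac{1}{95}\right) \left(-3358\right) = \frac{3358}{95} \approx 35.347$)
$v - \left(-17318 - 22213\right) = \frac{3358}{95} - \left(-17318 - 22213\right) = \frac{3358}{95} - -39531 = \frac{3358}{95} + 39531 = \frac{3758803}{95}$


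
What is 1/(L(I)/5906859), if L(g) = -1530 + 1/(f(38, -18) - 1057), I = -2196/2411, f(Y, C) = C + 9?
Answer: -6296711694/1630981 ≈ -3860.7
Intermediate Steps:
f(Y, C) = 9 + C
I = -2196/2411 (I = -2196*1/2411 = -2196/2411 ≈ -0.91083)
L(g) = -1630981/1066 (L(g) = -1530 + 1/((9 - 18) - 1057) = -1530 + 1/(-9 - 1057) = -1530 + 1/(-1066) = -1530 - 1/1066 = -1630981/1066)
1/(L(I)/5906859) = 1/(-1630981/1066/5906859) = 1/(-1630981/1066*1/5906859) = 1/(-1630981/6296711694) = -6296711694/1630981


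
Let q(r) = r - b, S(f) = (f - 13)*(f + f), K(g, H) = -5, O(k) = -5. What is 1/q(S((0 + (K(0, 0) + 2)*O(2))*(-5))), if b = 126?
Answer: 1/13074 ≈ 7.6488e-5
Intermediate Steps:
S(f) = 2*f*(-13 + f) (S(f) = (-13 + f)*(2*f) = 2*f*(-13 + f))
q(r) = -126 + r (q(r) = r - 1*126 = r - 126 = -126 + r)
1/q(S((0 + (K(0, 0) + 2)*O(2))*(-5))) = 1/(-126 + 2*((0 + (-5 + 2)*(-5))*(-5))*(-13 + (0 + (-5 + 2)*(-5))*(-5))) = 1/(-126 + 2*((0 - 3*(-5))*(-5))*(-13 + (0 - 3*(-5))*(-5))) = 1/(-126 + 2*((0 + 15)*(-5))*(-13 + (0 + 15)*(-5))) = 1/(-126 + 2*(15*(-5))*(-13 + 15*(-5))) = 1/(-126 + 2*(-75)*(-13 - 75)) = 1/(-126 + 2*(-75)*(-88)) = 1/(-126 + 13200) = 1/13074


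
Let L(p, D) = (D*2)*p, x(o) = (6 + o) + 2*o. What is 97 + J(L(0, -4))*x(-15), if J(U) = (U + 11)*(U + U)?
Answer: 97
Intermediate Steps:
x(o) = 6 + 3*o
L(p, D) = 2*D*p (L(p, D) = (2*D)*p = 2*D*p)
J(U) = 2*U*(11 + U) (J(U) = (11 + U)*(2*U) = 2*U*(11 + U))
97 + J(L(0, -4))*x(-15) = 97 + (2*(2*(-4)*0)*(11 + 2*(-4)*0))*(6 + 3*(-15)) = 97 + (2*0*(11 + 0))*(6 - 45) = 97 + (2*0*11)*(-39) = 97 + 0*(-39) = 97 + 0 = 97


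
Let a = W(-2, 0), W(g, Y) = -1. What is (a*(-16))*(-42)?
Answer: -672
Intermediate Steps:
a = -1
(a*(-16))*(-42) = -1*(-16)*(-42) = 16*(-42) = -672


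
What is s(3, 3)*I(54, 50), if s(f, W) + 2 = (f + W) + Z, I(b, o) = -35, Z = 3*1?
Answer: -245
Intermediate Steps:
Z = 3
s(f, W) = 1 + W + f (s(f, W) = -2 + ((f + W) + 3) = -2 + ((W + f) + 3) = -2 + (3 + W + f) = 1 + W + f)
s(3, 3)*I(54, 50) = (1 + 3 + 3)*(-35) = 7*(-35) = -245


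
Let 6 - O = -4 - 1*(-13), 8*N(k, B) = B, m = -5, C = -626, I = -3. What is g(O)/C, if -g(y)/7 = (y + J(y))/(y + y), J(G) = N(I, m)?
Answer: 203/30048 ≈ 0.0067559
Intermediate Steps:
N(k, B) = B/8
J(G) = -5/8 (J(G) = (1/8)*(-5) = -5/8)
O = -3 (O = 6 - (-4 - 1*(-13)) = 6 - (-4 + 13) = 6 - 1*9 = 6 - 9 = -3)
g(y) = -7*(-5/8 + y)/(2*y) (g(y) = -7*(y - 5/8)/(y + y) = -7*(-5/8 + y)/(2*y))
g(O)/C = ((7/16)*(5 - 8*(-3))/(-3))/(-626) = ((7/16)*(-1/3)*(5 + 24))*(-1/626) = ((7/16)*(-1/3)*29)*(-1/626) = -203/48*(-1/626) = 203/30048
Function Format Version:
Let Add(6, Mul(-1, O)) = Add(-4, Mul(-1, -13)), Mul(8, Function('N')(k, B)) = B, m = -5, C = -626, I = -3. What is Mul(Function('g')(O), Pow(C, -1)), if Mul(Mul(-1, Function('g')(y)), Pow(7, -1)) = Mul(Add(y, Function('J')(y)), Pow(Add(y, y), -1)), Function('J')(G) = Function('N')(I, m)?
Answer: Rational(203, 30048) ≈ 0.0067559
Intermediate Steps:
Function('N')(k, B) = Mul(Rational(1, 8), B)
Function('J')(G) = Rational(-5, 8) (Function('J')(G) = Mul(Rational(1, 8), -5) = Rational(-5, 8))
O = -3 (O = Add(6, Mul(-1, Add(-4, Mul(-1, -13)))) = Add(6, Mul(-1, Add(-4, 13))) = Add(6, Mul(-1, 9)) = Add(6, -9) = -3)
Function('g')(y) = Mul(Rational(-7, 2), Pow(y, -1), Add(Rational(-5, 8), y)) (Function('g')(y) = Mul(-7, Mul(Add(y, Rational(-5, 8)), Pow(Add(y, y), -1))) = Mul(-7, Mul(Add(Rational(-5, 8), y), Pow(Mul(2, y), -1))) = Mul(-7, Mul(Add(Rational(-5, 8), y), Mul(Rational(1, 2), Pow(y, -1)))) = Mul(-7, Mul(Rational(1, 2), Pow(y, -1), Add(Rational(-5, 8), y))) = Mul(Rational(-7, 2), Pow(y, -1), Add(Rational(-5, 8), y)))
Mul(Function('g')(O), Pow(C, -1)) = Mul(Mul(Rational(7, 16), Pow(-3, -1), Add(5, Mul(-8, -3))), Pow(-626, -1)) = Mul(Mul(Rational(7, 16), Rational(-1, 3), Add(5, 24)), Rational(-1, 626)) = Mul(Mul(Rational(7, 16), Rational(-1, 3), 29), Rational(-1, 626)) = Mul(Rational(-203, 48), Rational(-1, 626)) = Rational(203, 30048)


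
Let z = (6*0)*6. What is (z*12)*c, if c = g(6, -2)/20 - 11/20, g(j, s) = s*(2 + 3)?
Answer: 0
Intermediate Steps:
g(j, s) = 5*s (g(j, s) = s*5 = 5*s)
c = -21/20 (c = (5*(-2))/20 - 11/20 = -10*1/20 - 11*1/20 = -½ - 11/20 = -21/20 ≈ -1.0500)
z = 0 (z = 0*6 = 0)
(z*12)*c = (0*12)*(-21/20) = 0*(-21/20) = 0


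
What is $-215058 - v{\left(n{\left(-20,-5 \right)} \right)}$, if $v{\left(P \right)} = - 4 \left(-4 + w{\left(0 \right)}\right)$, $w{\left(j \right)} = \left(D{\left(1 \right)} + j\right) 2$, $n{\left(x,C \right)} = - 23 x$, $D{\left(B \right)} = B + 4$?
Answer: $-215034$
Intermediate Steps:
$D{\left(B \right)} = 4 + B$
$w{\left(j \right)} = 10 + 2 j$ ($w{\left(j \right)} = \left(\left(4 + 1\right) + j\right) 2 = \left(5 + j\right) 2 = 10 + 2 j$)
$v{\left(P \right)} = -24$ ($v{\left(P \right)} = - 4 \left(-4 + \left(10 + 2 \cdot 0\right)\right) = - 4 \left(-4 + \left(10 + 0\right)\right) = - 4 \left(-4 + 10\right) = \left(-4\right) 6 = -24$)
$-215058 - v{\left(n{\left(-20,-5 \right)} \right)} = -215058 - -24 = -215058 + 24 = -215034$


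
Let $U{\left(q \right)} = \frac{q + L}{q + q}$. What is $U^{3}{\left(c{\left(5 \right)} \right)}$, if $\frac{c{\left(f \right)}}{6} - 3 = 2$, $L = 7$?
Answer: $\frac{50653}{216000} \approx 0.2345$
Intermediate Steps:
$c{\left(f \right)} = 30$ ($c{\left(f \right)} = 18 + 6 \cdot 2 = 18 + 12 = 30$)
$U{\left(q \right)} = \frac{7 + q}{2 q}$ ($U{\left(q \right)} = \frac{q + 7}{q + q} = \frac{7 + q}{2 q}$)
$U^{3}{\left(c{\left(5 \right)} \right)} = \left(\frac{7 + 30}{2 \cdot 30}\right)^{3} = \left(\frac{1}{2} \cdot \frac{1}{30} \cdot 37\right)^{3} = \left(\frac{37}{60}\right)^{3} = \frac{50653}{216000}$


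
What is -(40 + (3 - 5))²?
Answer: -1444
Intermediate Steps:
-(40 + (3 - 5))² = -(40 - 2)² = -1*38² = -1*1444 = -1444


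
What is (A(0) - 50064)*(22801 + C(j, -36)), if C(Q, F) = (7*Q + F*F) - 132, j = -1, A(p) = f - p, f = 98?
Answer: -1197085428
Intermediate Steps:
A(p) = 98 - p
C(Q, F) = -132 + F² + 7*Q (C(Q, F) = (7*Q + F²) - 132 = (F² + 7*Q) - 132 = -132 + F² + 7*Q)
(A(0) - 50064)*(22801 + C(j, -36)) = ((98 - 1*0) - 50064)*(22801 + (-132 + (-36)² + 7*(-1))) = ((98 + 0) - 50064)*(22801 + (-132 + 1296 - 7)) = (98 - 50064)*(22801 + 1157) = -49966*23958 = -1197085428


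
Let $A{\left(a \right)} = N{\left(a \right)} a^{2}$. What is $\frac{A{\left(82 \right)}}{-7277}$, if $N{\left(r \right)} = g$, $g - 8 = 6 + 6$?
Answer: $- \frac{134480}{7277} \approx -18.48$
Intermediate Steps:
$g = 20$ ($g = 8 + \left(6 + 6\right) = 8 + 12 = 20$)
$N{\left(r \right)} = 20$
$A{\left(a \right)} = 20 a^{2}$
$\frac{A{\left(82 \right)}}{-7277} = \frac{20 \cdot 82^{2}}{-7277} = 20 \cdot 6724 \left(- \frac{1}{7277}\right) = 134480 \left(- \frac{1}{7277}\right) = - \frac{134480}{7277}$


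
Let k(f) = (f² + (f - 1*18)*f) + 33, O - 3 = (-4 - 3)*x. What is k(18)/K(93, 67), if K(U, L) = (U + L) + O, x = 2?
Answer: 357/149 ≈ 2.3960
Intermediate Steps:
O = -11 (O = 3 + (-4 - 3)*2 = 3 - 7*2 = 3 - 14 = -11)
k(f) = 33 + f² + f*(-18 + f) (k(f) = (f² + (f - 18)*f) + 33 = (f² + (-18 + f)*f) + 33 = (f² + f*(-18 + f)) + 33 = 33 + f² + f*(-18 + f))
K(U, L) = -11 + L + U (K(U, L) = (U + L) - 11 = (L + U) - 11 = -11 + L + U)
k(18)/K(93, 67) = (33 - 18*18 + 2*18²)/(-11 + 67 + 93) = (33 - 324 + 2*324)/149 = (33 - 324 + 648)*(1/149) = 357*(1/149) = 357/149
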